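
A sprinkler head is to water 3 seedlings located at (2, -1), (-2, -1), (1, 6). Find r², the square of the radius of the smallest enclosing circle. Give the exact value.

Call the three points A, B, C in the order given.
Side lengths²: AB² = 16, AC² = 50, BC² = 58.
Since BC² = 58 < 50 + 16 = 66, the triangle is acute, so the smallest enclosing circle is the circumcircle.
Circumcentre = (0, 16/7), r² = 725/49.

725/49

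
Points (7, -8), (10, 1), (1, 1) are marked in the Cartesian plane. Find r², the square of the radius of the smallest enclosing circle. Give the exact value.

32.5

Call the three points A, B, C in the order given.
Side lengths²: AB² = 90, AC² = 117, BC² = 81.
Since AC² = 117 < 90 + 81 = 171, the triangle is acute, so the smallest enclosing circle is the circumcircle.
Circumcentre = (5.5, -2.5), r² = 32.5.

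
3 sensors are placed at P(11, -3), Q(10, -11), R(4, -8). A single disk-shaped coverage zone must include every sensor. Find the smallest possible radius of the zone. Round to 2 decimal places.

4.56

Side lengths²: PQ² = 65, PR² = 74, QR² = 45.
Since PR² = 74 < 65 + 45 = 110, the triangle is acute, so the smallest enclosing circle is the circumcircle.
Circumcentre = (285/34, -229/34), r² = 12025/578.
r = √(12025/578) ≈ 4.56.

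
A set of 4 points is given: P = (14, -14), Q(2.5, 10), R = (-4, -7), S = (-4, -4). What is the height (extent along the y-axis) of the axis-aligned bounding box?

max y = 10, min y = -14, so height = 24.

24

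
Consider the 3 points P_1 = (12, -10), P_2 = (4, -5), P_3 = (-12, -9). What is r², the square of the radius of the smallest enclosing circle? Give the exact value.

144.25

Side lengths²: P_1P_2² = 89, P_1P_3² = 577, P_2P_3² = 272.
Since P_1P_3² = 577 ≥ 272 + 89 = 361, the angle opposite P_1P_3 is not acute, so the smallest enclosing circle has P_1P_3 as diameter.
Centre = midpoint of P_1P_3 = (0, -9.5), r² = 577/4 = 144.25.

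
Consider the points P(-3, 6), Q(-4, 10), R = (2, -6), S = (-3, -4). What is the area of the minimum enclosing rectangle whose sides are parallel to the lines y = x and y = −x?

143

In coordinates u = x + y, v = x − y the rectangle is axis-aligned; the map (x,y)→(u,v) scales areas by 2.
u-values: 3, 6, -4, -7; range = 6 − (-7) = 13.
v-values: -9, -14, 8, 1; range = 8 − (-14) = 22.
Area = (13 × 22) / 2 = 143.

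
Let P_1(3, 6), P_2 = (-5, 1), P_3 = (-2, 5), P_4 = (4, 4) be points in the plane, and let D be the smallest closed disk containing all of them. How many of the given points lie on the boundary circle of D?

A smallest enclosing disk is always determined by at most three of the input points on its boundary.
The minimum enclosing circle is determined by three boundary points: P_1, P_2, P_4.
Their circumcentre is (-9/14, 41/14) with r² = 2225/98.
The farthest remaining point P_3 is at distance² 601/98 ≤ 2225/98.
The points at distance exactly r from the centre are P_1, P_2, P_4 — 3 points.

3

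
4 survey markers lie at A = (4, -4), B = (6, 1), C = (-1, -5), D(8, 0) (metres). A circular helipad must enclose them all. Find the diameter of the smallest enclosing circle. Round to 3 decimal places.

10.296

The farthest pair is C–D with squared distance 106. The circle on this segment as diameter has centre (3.5, -2.5) and r² = 106/4 = 26.5.
Check A: distance² to centre = 2.5 ≤ 26.5, so it lies inside.
All remaining points lie in this disk, and no smaller disk contains both endpoints, so this is the minimum enclosing circle.
Diameter = 2r = 2√(26.5) ≈ 10.296.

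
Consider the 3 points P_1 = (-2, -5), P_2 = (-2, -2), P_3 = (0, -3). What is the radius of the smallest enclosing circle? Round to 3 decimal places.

1.581

Side lengths²: P_1P_2² = 9, P_1P_3² = 8, P_2P_3² = 5.
Since P_1P_2² = 9 < 8 + 5 = 13, the triangle is acute, so the smallest enclosing circle is the circumcircle.
Circumcentre = (-1.5, -3.5), r² = 2.5.
r = √(2.5) ≈ 1.581.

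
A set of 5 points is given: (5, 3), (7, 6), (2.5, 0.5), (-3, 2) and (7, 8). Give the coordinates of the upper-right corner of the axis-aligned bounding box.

x-range [-3, 7], y-range [0.5, 8].
The upper-right corner is (7, 8).

(7, 8)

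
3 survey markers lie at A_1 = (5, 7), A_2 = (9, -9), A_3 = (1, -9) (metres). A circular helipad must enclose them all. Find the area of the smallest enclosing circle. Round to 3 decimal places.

226.980

Side lengths²: A_1A_2² = 272, A_1A_3² = 272, A_2A_3² = 64.
Since A_1A_3² = 272 < 272 + 64 = 336, the triangle is acute, so the smallest enclosing circle is the circumcircle.
Circumcentre = (5, -1.5), r² = 72.25.
Area = π·r² = π·72.25 ≈ 226.980.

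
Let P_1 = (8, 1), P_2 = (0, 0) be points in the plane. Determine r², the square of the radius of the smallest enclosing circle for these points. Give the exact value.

The smallest circle enclosing two points has them as diameter endpoints.
Centre = midpoint = (4, 0.5); r² = |P_1P_2|²/4 = 65/4 = 16.25.

16.25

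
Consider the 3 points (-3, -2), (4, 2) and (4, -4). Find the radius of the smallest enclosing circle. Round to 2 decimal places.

4.19

Call the three points A, B, C in the order given.
Side lengths²: AB² = 65, AC² = 53, BC² = 36.
Since AB² = 65 < 53 + 36 = 89, the triangle is acute, so the smallest enclosing circle is the circumcircle.
Circumcentre = (15/14, -1), r² = 3445/196.
r = √(3445/196) ≈ 4.19.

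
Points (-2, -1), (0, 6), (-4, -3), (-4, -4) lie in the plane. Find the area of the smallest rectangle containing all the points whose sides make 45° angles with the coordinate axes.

42

In coordinates u = x + y, v = x − y the rectangle is axis-aligned; the map (x,y)→(u,v) scales areas by 2.
u-values: -3, 6, -7, -8; range = 6 − (-8) = 14.
v-values: -1, -6, -1, 0; range = 0 − (-6) = 6.
Area = (14 × 6) / 2 = 42.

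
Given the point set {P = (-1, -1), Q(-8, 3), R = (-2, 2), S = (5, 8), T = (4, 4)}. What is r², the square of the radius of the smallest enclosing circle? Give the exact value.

The minimum enclosing circle of a finite set is fixed by two of the points (as a diameter) or three (as a circumcircle).
The farthest pair is Q–S with squared distance 194. The circle on this segment as diameter has centre (-1.5, 5.5) and r² = 194/4 = 48.5.
Check P: distance² to centre = 42.5 ≤ 48.5, so it lies inside.
All remaining points lie in this disk, and no smaller disk contains both endpoints, so this is the minimum enclosing circle.

48.5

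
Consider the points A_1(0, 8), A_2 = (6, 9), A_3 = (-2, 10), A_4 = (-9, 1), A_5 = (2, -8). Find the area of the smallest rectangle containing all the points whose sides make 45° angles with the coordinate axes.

In coordinates u = x + y, v = x − y the rectangle is axis-aligned; the map (x,y)→(u,v) scales areas by 2.
u-values: 8, 15, 8, -8, -6; range = 15 − (-8) = 23.
v-values: -8, -3, -12, -10, 10; range = 10 − (-12) = 22.
Area = (23 × 22) / 2 = 253.

253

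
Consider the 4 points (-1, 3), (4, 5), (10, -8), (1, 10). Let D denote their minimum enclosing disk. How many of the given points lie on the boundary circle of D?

2

The farthest pair is (10, -8)–(1, 10) with squared distance 405. The circle on this segment as diameter has centre (5.5, 1) and r² = 405/4 = 101.25.
Check (-1, 3): distance² to centre = 46.25 ≤ 101.25, so it lies inside.
All remaining points lie in this disk, and no smaller disk contains both endpoints, so this is the minimum enclosing circle.
The points at distance exactly r from the centre are (10, -8), (1, 10) — 2 points.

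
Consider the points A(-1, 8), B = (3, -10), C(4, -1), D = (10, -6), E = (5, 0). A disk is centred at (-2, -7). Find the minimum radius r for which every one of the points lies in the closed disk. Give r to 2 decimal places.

15.03

The required radius is the distance from (-2, -7) to the farthest point.
Squared distances: 226, 34, 72, 145, 98.
Maximum is 226, attained at A.
r = √226 ≈ 15.03.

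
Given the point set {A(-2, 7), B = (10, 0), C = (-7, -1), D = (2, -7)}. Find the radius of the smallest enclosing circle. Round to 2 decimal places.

The minimum enclosing circle of a finite set is fixed by two of the points (as a diameter) or three (as a circumcircle).
The farthest pair is B–C with squared distance 290. The circle on this segment as diameter has centre (1.5, -0.5) and r² = 290/4 = 72.5.
Check A: distance² to centre = 68.5 ≤ 72.5, so it lies inside.
All remaining points lie in this disk, and no smaller disk contains both endpoints, so this is the minimum enclosing circle.
r = √(72.5) ≈ 8.51.

8.51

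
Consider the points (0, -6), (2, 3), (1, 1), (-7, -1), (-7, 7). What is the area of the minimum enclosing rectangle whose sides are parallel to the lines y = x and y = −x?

In coordinates u = x + y, v = x − y the rectangle is axis-aligned; the map (x,y)→(u,v) scales areas by 2.
u-values: -6, 5, 2, -8, 0; range = 5 − (-8) = 13.
v-values: 6, -1, 0, -6, -14; range = 6 − (-14) = 20.
Area = (13 × 20) / 2 = 130.

130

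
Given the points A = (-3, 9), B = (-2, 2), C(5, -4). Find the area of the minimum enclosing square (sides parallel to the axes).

The bounding box has width 8 and height 13.
An axis-aligned square enclosing the set must have side ≥ max(width, height).
So the minimum side is max(8, 13) = 13.
Area = 13² = 169.

169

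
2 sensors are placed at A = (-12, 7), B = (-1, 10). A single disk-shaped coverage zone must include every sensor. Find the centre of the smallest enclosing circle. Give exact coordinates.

(-6.5, 8.5)

The smallest circle enclosing two points has them as diameter endpoints.
Centre = midpoint = (-6.5, 8.5); r² = |AB|²/4 = 130/4 = 32.5.
Centre = (-6.5, 8.5).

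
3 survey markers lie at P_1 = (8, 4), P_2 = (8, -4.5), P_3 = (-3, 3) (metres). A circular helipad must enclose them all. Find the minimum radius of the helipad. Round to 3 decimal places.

6.684

Side lengths²: P_1P_2² = 72.25, P_1P_3² = 122, P_2P_3² = 177.25.
Since P_2P_3² = 177.25 < 122 + 72.25 = 194.25, the triangle is acute, so the smallest enclosing circle is the circumcircle.
Circumcentre = (125/44, -0.25), r² = 43249/968.
r = √(43249/968) ≈ 6.684.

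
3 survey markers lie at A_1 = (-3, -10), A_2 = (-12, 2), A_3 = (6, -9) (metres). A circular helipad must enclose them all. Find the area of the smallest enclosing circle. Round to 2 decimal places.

Side lengths²: A_1A_2² = 225, A_1A_3² = 82, A_2A_3² = 445.
Since A_2A_3² = 445 ≥ 225 + 82 = 307, the angle opposite A_2A_3 is not acute, so the smallest enclosing circle has A_2A_3 as diameter.
Centre = midpoint of A_2A_3 = (-3, -3.5), r² = 445/4 = 111.25.
Area = π·r² = π·111.25 ≈ 349.50.

349.50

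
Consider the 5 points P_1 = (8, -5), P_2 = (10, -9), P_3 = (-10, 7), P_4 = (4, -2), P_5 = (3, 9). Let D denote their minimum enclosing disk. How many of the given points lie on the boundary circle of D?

2

By Welzl's lemma the MEC is supported by two points (diametrically opposite) or three points (on a circumcircle).
The farthest pair is P_2–P_3 with squared distance 656. The circle on this segment as diameter has centre (0, -1) and r² = 656/4 = 164.
Check P_1: distance² to centre = 80 ≤ 164, so it lies inside.
All remaining points lie in this disk, and no smaller disk contains both endpoints, so this is the minimum enclosing circle.
The points at distance exactly r from the centre are P_2, P_3 — 2 points.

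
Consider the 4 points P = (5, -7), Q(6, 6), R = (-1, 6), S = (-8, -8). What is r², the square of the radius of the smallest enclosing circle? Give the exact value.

98

By Welzl's lemma the MEC is supported by two points (diametrically opposite) or three points (on a circumcircle).
The farthest pair is Q–S with squared distance 392. The circle on this segment as diameter has centre (-1, -1) and r² = 392/4 = 98.
Check P: distance² to centre = 72 ≤ 98, so it lies inside.
All remaining points lie in this disk, and no smaller disk contains both endpoints, so this is the minimum enclosing circle.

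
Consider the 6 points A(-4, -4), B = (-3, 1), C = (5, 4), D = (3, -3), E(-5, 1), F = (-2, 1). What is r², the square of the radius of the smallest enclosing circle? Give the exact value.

By Welzl's lemma the MEC is supported by two points (diametrically opposite) or three points (on a circumcircle).
The farthest pair is A–C with squared distance 145. The circle on this segment as diameter has centre (0.5, 0) and r² = 145/4 = 36.25.
Check B: distance² to centre = 13.25 ≤ 36.25, so it lies inside.
All remaining points lie in this disk, and no smaller disk contains both endpoints, so this is the minimum enclosing circle.

36.25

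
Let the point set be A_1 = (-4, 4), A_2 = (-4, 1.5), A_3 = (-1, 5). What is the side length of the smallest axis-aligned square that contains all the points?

The bounding box has width 3 and height 3.5.
An axis-aligned square enclosing the set must have side ≥ max(width, height).
So the minimum side is max(3, 3.5) = 3.5.

3.5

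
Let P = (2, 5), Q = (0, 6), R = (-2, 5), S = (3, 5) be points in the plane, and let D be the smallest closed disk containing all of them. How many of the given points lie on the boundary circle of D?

A smallest enclosing disk is always determined by at most three of the input points on its boundary.
The farthest pair is R–S with squared distance 25. The circle on this segment as diameter has centre (0.5, 5) and r² = 25/4 = 6.25.
Check P: distance² to centre = 2.25 ≤ 6.25, so it lies inside.
All remaining points lie in this disk, and no smaller disk contains both endpoints, so this is the minimum enclosing circle.
The points at distance exactly r from the centre are R, S — 2 points.

2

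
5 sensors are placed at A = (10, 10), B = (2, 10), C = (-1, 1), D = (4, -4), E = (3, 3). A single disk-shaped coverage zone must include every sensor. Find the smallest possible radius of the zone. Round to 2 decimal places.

The minimum enclosing circle of a finite set is fixed by two of the points (as a diameter) or three (as a circumcircle).
The minimum enclosing circle is determined by three boundary points: A, B, D.
Their circumcentre is (6, 24/7) with r² = 2900/49.
The farthest remaining point C is at distance² 2690/49 ≤ 2900/49.
r = √(2900/49) ≈ 7.69.

7.69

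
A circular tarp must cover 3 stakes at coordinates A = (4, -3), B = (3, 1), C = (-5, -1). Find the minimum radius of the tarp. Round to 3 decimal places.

Side lengths²: AB² = 17, AC² = 85, BC² = 68.
Since AC² = 85 ≥ 68 + 17 = 85, the angle opposite AC is not acute, so the smallest enclosing circle has AC as diameter.
Centre = midpoint of AC = (-0.5, -2), r² = 85/4 = 21.25.
r = √(21.25) ≈ 4.610.

4.610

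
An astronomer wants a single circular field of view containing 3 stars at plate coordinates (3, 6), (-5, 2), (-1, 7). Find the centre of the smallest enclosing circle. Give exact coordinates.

Call the three points A, B, C in the order given.
Side lengths²: AB² = 80, AC² = 17, BC² = 41.
Since AB² = 80 ≥ 41 + 17 = 58, the angle opposite AB is not acute, so the smallest enclosing circle has AB as diameter.
Centre = midpoint of AB = (-1, 4), r² = 80/4 = 20.
Centre = (-1, 4).

(-1, 4)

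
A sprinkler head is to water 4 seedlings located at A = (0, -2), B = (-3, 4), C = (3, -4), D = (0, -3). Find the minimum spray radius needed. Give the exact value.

5

The minimum enclosing circle of a finite set is fixed by two of the points (as a diameter) or three (as a circumcircle).
The farthest pair is B–C with squared distance 100. The circle on this segment as diameter has centre (0, 0) and r² = 100/4 = 25.
Check A: distance² to centre = 4 ≤ 25, so it lies inside.
All remaining points lie in this disk, and no smaller disk contains both endpoints, so this is the minimum enclosing circle.
r = √25 = 5.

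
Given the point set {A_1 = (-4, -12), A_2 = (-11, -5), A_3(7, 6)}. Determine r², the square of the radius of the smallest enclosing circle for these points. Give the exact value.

Side lengths²: A_1A_2² = 98, A_1A_3² = 445, A_2A_3² = 445.
Since A_2A_3² = 445 < 445 + 98 = 543, the triangle is acute, so the smallest enclosing circle is the circumcircle.
Circumcentre = (-39/58, -97/58), r² = 198025/1682.

198025/1682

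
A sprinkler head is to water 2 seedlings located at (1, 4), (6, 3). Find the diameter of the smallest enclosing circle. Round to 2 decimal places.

5.10

The smallest circle enclosing two points has them as diameter endpoints.
Centre = midpoint = (3.5, 3.5); r² = |(1, 4)−(6, 3)|²/4 = 26/4 = 6.5.
Diameter = 2r = 2√(6.5) ≈ 5.10.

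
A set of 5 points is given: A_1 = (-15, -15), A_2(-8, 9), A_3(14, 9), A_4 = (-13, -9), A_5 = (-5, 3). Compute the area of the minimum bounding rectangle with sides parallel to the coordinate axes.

x ranges over [-15, 14], width 29.
y ranges over [-15, 9], height 24.
Area = 29 × 24 = 696.

696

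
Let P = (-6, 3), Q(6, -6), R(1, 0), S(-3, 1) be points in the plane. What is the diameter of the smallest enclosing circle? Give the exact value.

15

A smallest enclosing disk is always determined by at most three of the input points on its boundary.
The farthest pair is P–Q with squared distance 225. The circle on this segment as diameter has centre (0, -1.5) and r² = 225/4 = 56.25.
Check R: distance² to centre = 3.25 ≤ 56.25, so it lies inside.
All remaining points lie in this disk, and no smaller disk contains both endpoints, so this is the minimum enclosing circle.
Diameter = 2r = 2√(56.25) = 15.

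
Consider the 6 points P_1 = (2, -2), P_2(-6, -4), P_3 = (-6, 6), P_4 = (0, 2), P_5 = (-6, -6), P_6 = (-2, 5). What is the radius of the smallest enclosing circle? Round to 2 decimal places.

The minimum enclosing circle of a finite set is fixed by two of the points (as a diameter) or three (as a circumcircle).
The minimum enclosing circle is determined by three boundary points: P_1, P_3, P_5.
Their circumcentre is (-4, 0) with r² = 40.
The farthest remaining point P_6 is at distance² 29 ≤ 40.
r = √40 ≈ 6.32.

6.32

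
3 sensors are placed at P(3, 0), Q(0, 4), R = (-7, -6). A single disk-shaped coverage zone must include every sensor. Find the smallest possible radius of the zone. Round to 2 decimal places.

6.14

Side lengths²: PQ² = 25, PR² = 136, QR² = 149.
Since QR² = 149 < 136 + 25 = 161, the triangle is acute, so the smallest enclosing circle is the circumcircle.
Circumcentre = (-173/58, -79/58), r² = 63325/1682.
r = √(63325/1682) ≈ 6.14.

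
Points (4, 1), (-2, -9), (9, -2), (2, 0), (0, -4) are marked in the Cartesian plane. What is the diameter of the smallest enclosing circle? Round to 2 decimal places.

The farthest pair is (-2, -9)–(9, -2) with squared distance 170. The circle on this segment as diameter has centre (3.5, -5.5) and r² = 170/4 = 42.5.
Check (4, 1): distance² to centre = 42.5 ≤ 42.5, so it lies inside.
All remaining points lie in this disk, and no smaller disk contains both endpoints, so this is the minimum enclosing circle.
Diameter = 2r = 2√(42.5) ≈ 13.04.

13.04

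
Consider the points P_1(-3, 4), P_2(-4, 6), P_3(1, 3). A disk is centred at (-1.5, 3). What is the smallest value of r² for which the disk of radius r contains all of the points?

The required radius is the distance from (-1.5, 3) to the farthest point.
Squared distances: 3.25, 15.25, 6.25.
Maximum is 15.25, attained at P_2.

15.25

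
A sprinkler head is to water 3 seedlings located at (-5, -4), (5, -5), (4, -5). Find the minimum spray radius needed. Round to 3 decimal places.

5.025

Call the three points A, B, C in the order given.
Side lengths²: AB² = 101, AC² = 82, BC² = 1.
Since AB² = 101 ≥ 82 + 1 = 83, the angle opposite AB is not acute, so the smallest enclosing circle has AB as diameter.
Centre = midpoint of AB = (0, -4.5), r² = 101/4 = 25.25.
r = √(25.25) ≈ 5.025.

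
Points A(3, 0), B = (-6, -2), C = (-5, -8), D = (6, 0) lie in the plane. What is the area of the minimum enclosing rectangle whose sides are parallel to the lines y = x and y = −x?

95

In coordinates u = x + y, v = x − y the rectangle is axis-aligned; the map (x,y)→(u,v) scales areas by 2.
u-values: 3, -8, -13, 6; range = 6 − (-13) = 19.
v-values: 3, -4, 3, 6; range = 6 − (-4) = 10.
Area = (19 × 10) / 2 = 95.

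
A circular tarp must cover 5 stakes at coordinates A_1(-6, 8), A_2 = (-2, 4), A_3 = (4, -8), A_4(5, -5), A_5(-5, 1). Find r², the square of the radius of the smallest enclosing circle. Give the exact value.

89

The minimum enclosing circle of a finite set is fixed by two of the points (as a diameter) or three (as a circumcircle).
The farthest pair is A_1–A_3 with squared distance 356. The circle on this segment as diameter has centre (-1, 0) and r² = 356/4 = 89.
Check A_2: distance² to centre = 17 ≤ 89, so it lies inside.
All remaining points lie in this disk, and no smaller disk contains both endpoints, so this is the minimum enclosing circle.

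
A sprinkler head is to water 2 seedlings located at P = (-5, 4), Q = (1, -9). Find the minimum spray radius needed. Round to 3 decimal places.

The smallest circle enclosing two points has them as diameter endpoints.
Centre = midpoint = (-2, -2.5); r² = |PQ|²/4 = 205/4 = 51.25.
r = √(51.25) ≈ 7.159.

7.159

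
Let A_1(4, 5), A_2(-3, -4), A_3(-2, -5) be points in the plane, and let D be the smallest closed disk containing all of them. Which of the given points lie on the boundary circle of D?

A_1, A_3

Side lengths²: A_1A_2² = 130, A_1A_3² = 136, A_2A_3² = 2.
Since A_1A_3² = 136 ≥ 130 + 2 = 132, the angle opposite A_1A_3 is not acute, so the smallest enclosing circle has A_1A_3 as diameter.
Centre = midpoint of A_1A_3 = (1, 0), r² = 136/4 = 34.
The points at distance exactly r from the centre are A_1, A_3 — 2 points.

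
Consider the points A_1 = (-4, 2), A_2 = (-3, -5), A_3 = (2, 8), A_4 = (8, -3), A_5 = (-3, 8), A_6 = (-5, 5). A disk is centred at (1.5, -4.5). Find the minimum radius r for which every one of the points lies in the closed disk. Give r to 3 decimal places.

The required radius is the distance from (1.5, -4.5) to the farthest point.
Squared distances: 72.5, 20.5, 156.5, 44.5, 176.5, 132.5.
Maximum is 176.5, attained at A_5.
r = √(176.5) ≈ 13.285.

13.285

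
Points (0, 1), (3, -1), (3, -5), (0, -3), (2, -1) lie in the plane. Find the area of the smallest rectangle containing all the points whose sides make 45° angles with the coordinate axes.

22.5

In coordinates u = x + y, v = x − y the rectangle is axis-aligned; the map (x,y)→(u,v) scales areas by 2.
u-values: 1, 2, -2, -3, 1; range = 2 − (-3) = 5.
v-values: -1, 4, 8, 3, 3; range = 8 − (-1) = 9.
Area = (5 × 9) / 2 = 22.5.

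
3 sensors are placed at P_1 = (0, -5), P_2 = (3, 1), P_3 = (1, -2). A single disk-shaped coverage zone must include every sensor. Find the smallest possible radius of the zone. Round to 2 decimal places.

3.35

Side lengths²: P_1P_2² = 45, P_1P_3² = 10, P_2P_3² = 13.
Since P_1P_2² = 45 ≥ 13 + 10 = 23, the angle opposite P_1P_2 is not acute, so the smallest enclosing circle has P_1P_2 as diameter.
Centre = midpoint of P_1P_2 = (1.5, -2), r² = 45/4 = 11.25.
r = √(11.25) ≈ 3.35.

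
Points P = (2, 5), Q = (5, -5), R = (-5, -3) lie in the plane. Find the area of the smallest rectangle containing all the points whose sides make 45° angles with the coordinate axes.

97.5

In coordinates u = x + y, v = x − y the rectangle is axis-aligned; the map (x,y)→(u,v) scales areas by 2.
u-values: 7, 0, -8; range = 7 − (-8) = 15.
v-values: -3, 10, -2; range = 10 − (-3) = 13.
Area = (15 × 13) / 2 = 97.5.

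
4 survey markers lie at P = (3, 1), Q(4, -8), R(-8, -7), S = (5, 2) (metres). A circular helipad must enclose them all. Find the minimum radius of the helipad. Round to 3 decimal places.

7.906

By Welzl's lemma the MEC is supported by two points (diametrically opposite) or three points (on a circumcircle).
The farthest pair is R–S with squared distance 250. The circle on this segment as diameter has centre (-1.5, -2.5) and r² = 250/4 = 62.5.
Check P: distance² to centre = 32.5 ≤ 62.5, so it lies inside.
All remaining points lie in this disk, and no smaller disk contains both endpoints, so this is the minimum enclosing circle.
r = √(62.5) ≈ 7.906.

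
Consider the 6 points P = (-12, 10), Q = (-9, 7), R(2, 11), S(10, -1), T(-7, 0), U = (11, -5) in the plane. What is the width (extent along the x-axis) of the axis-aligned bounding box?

max x = 11, min x = -12, so width = 23.

23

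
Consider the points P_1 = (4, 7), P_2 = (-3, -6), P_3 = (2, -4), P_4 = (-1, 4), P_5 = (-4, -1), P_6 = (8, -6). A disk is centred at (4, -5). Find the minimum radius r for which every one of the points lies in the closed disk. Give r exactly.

The required radius is the distance from (4, -5) to the farthest point.
Squared distances: 144, 50, 5, 106, 80, 17.
Maximum is 144, attained at P_1.
r = √144 = 12.

12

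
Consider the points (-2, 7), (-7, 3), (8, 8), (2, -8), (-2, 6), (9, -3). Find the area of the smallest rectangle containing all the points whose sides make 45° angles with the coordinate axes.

242

In coordinates u = x + y, v = x − y the rectangle is axis-aligned; the map (x,y)→(u,v) scales areas by 2.
u-values: 5, -4, 16, -6, 4, 6; range = 16 − (-6) = 22.
v-values: -9, -10, 0, 10, -8, 12; range = 12 − (-10) = 22.
Area = (22 × 22) / 2 = 242.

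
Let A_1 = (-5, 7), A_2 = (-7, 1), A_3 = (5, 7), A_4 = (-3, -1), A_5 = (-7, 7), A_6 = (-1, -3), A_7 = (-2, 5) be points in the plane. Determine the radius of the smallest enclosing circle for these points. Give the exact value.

By Welzl's lemma the MEC is supported by two points (diametrically opposite) or three points (on a circumcircle).
The minimum enclosing circle is determined by three boundary points: A_3, A_5, A_6.
Their circumcentre is (-1, 3.8) with r² = 46.24.
The farthest remaining point A_2 is at distance² 43.84 ≤ 46.24.
r = √(46.24) = 6.8.

6.8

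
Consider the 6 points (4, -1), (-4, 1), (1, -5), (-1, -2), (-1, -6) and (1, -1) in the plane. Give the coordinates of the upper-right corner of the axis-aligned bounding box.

(4, 1)

x-range [-4, 4], y-range [-6, 1].
The upper-right corner is (4, 1).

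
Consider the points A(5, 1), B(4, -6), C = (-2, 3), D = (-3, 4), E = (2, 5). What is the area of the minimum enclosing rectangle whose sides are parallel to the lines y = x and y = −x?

In coordinates u = x + y, v = x − y the rectangle is axis-aligned; the map (x,y)→(u,v) scales areas by 2.
u-values: 6, -2, 1, 1, 7; range = 7 − (-2) = 9.
v-values: 4, 10, -5, -7, -3; range = 10 − (-7) = 17.
Area = (9 × 17) / 2 = 76.5.

76.5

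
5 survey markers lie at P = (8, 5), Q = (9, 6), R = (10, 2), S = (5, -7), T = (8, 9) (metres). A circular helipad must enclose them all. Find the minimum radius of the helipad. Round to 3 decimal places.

The farthest pair is S–T with squared distance 265. The circle on this segment as diameter has centre (6.5, 1) and r² = 265/4 = 66.25.
Check P: distance² to centre = 18.25 ≤ 66.25, so it lies inside.
All remaining points lie in this disk, and no smaller disk contains both endpoints, so this is the minimum enclosing circle.
r = √(66.25) ≈ 8.139.

8.139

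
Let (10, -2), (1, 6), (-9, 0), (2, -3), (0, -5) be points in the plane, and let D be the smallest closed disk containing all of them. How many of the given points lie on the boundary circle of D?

2

The farthest pair is (10, -2)–(-9, 0) with squared distance 365. The circle on this segment as diameter has centre (0.5, -1) and r² = 365/4 = 91.25.
Check (1, 6): distance² to centre = 49.25 ≤ 91.25, so it lies inside.
All remaining points lie in this disk, and no smaller disk contains both endpoints, so this is the minimum enclosing circle.
The points at distance exactly r from the centre are (10, -2), (-9, 0) — 2 points.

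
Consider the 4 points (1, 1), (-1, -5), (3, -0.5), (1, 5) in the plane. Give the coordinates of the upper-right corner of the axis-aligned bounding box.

(3, 5)

x-range [-1, 3], y-range [-5, 5].
The upper-right corner is (3, 5).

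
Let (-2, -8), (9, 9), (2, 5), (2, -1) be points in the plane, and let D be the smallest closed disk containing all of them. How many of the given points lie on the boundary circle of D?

2

By Welzl's lemma the MEC is supported by two points (diametrically opposite) or three points (on a circumcircle).
The farthest pair is (-2, -8)–(9, 9) with squared distance 410. The circle on this segment as diameter has centre (3.5, 0.5) and r² = 410/4 = 102.5.
Check (2, 5): distance² to centre = 22.5 ≤ 102.5, so it lies inside.
All remaining points lie in this disk, and no smaller disk contains both endpoints, so this is the minimum enclosing circle.
The points at distance exactly r from the centre are (-2, -8), (9, 9) — 2 points.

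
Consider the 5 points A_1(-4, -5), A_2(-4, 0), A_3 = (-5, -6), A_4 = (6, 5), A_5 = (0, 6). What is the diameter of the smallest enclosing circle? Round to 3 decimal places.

15.556

The farthest pair is A_3–A_4 with squared distance 242. The circle on this segment as diameter has centre (0.5, -0.5) and r² = 242/4 = 60.5.
Check A_1: distance² to centre = 40.5 ≤ 60.5, so it lies inside.
All remaining points lie in this disk, and no smaller disk contains both endpoints, so this is the minimum enclosing circle.
Diameter = 2r = 2√(60.5) ≈ 15.556.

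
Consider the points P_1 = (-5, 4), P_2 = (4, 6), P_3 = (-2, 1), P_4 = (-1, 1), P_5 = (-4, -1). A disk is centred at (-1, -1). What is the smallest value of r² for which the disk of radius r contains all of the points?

74

The required radius is the distance from (-1, -1) to the farthest point.
Squared distances: 41, 74, 5, 4, 9.
Maximum is 74, attained at P_2.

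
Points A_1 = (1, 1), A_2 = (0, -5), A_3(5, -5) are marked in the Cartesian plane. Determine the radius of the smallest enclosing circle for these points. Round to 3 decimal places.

3.655

Side lengths²: A_1A_2² = 37, A_1A_3² = 52, A_2A_3² = 25.
Since A_1A_3² = 52 < 37 + 25 = 62, the triangle is acute, so the smallest enclosing circle is the circumcircle.
Circumcentre = (2.5, -7/3), r² = 481/36.
r = √(481/36) ≈ 3.655.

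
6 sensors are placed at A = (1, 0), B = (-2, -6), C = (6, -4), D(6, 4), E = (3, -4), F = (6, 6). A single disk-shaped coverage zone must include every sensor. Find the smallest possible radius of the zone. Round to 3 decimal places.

7.211

By Welzl's lemma the MEC is supported by two points (diametrically opposite) or three points (on a circumcircle).
The farthest pair is B–F with squared distance 208. The circle on this segment as diameter has centre (2, 0) and r² = 208/4 = 52.
Check A: distance² to centre = 1 ≤ 52, so it lies inside.
All remaining points lie in this disk, and no smaller disk contains both endpoints, so this is the minimum enclosing circle.
r = √52 ≈ 7.211.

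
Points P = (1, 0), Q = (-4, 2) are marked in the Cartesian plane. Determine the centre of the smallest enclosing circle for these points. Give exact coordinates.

The smallest circle enclosing two points has them as diameter endpoints.
Centre = midpoint = (-1.5, 1); r² = |PQ|²/4 = 29/4 = 7.25.
Centre = (-1.5, 1).

(-1.5, 1)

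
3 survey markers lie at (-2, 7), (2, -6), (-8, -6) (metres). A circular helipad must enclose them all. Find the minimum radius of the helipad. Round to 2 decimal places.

7.49

Call the three points A, B, C in the order given.
Side lengths²: AB² = 185, AC² = 205, BC² = 100.
Since AC² = 205 < 185 + 100 = 285, the triangle is acute, so the smallest enclosing circle is the circumcircle.
Circumcentre = (-3, -11/26), r² = 37925/676.
r = √(37925/676) ≈ 7.49.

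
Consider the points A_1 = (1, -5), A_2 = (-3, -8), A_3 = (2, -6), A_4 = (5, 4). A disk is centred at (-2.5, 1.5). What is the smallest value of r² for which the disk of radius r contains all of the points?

90.5

The required radius is the distance from (-2.5, 1.5) to the farthest point.
Squared distances: 54.5, 90.5, 76.5, 62.5.
Maximum is 90.5, attained at A_2.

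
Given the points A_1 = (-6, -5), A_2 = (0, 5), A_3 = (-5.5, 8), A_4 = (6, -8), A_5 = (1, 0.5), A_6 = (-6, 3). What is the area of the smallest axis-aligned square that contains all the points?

The bounding box has width 12 and height 16.
An axis-aligned square enclosing the set must have side ≥ max(width, height).
So the minimum side is max(12, 16) = 16.
Area = 16² = 256.

256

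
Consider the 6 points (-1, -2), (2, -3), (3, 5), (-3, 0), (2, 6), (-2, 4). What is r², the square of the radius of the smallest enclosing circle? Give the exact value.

The minimum enclosing circle is determined by three boundary points: (2, -3), (-3, 0), (2, 6).
Their circumcentre is (1.3, 1.5) with r² = 20.74.
The farthest remaining point (-1, -2) is at distance² 17.54 ≤ 20.74.

20.74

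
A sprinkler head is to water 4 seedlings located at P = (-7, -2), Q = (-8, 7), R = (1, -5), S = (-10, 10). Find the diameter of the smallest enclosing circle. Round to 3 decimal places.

By Welzl's lemma the MEC is supported by two points (diametrically opposite) or three points (on a circumcircle).
The farthest pair is R–S with squared distance 346. The circle on this segment as diameter has centre (-4.5, 2.5) and r² = 346/4 = 86.5.
Check P: distance² to centre = 26.5 ≤ 86.5, so it lies inside.
All remaining points lie in this disk, and no smaller disk contains both endpoints, so this is the minimum enclosing circle.
Diameter = 2r = 2√(86.5) ≈ 18.601.

18.601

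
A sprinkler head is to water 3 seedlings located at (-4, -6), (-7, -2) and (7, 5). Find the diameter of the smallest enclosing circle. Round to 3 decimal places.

15.811

Call the three points A, B, C in the order given.
Side lengths²: AB² = 25, AC² = 242, BC² = 245.
Since BC² = 245 < 242 + 25 = 267, the triangle is acute, so the smallest enclosing circle is the circumcircle.
Circumcentre = (0.5, 0.5), r² = 62.5.
Diameter = 2r = 2√(62.5) ≈ 15.811.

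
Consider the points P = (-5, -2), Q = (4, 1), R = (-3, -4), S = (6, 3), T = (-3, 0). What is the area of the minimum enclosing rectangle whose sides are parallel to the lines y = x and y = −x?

48

In coordinates u = x + y, v = x − y the rectangle is axis-aligned; the map (x,y)→(u,v) scales areas by 2.
u-values: -7, 5, -7, 9, -3; range = 9 − (-7) = 16.
v-values: -3, 3, 1, 3, -3; range = 3 − (-3) = 6.
Area = (16 × 6) / 2 = 48.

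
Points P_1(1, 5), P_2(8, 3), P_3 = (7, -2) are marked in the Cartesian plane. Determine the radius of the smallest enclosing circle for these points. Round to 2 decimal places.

Side lengths²: P_1P_2² = 53, P_1P_3² = 85, P_2P_3² = 26.
Since P_1P_3² = 85 ≥ 53 + 26 = 79, the angle opposite P_1P_3 is not acute, so the smallest enclosing circle has P_1P_3 as diameter.
Centre = midpoint of P_1P_3 = (4, 1.5), r² = 85/4 = 21.25.
r = √(21.25) ≈ 4.61.

4.61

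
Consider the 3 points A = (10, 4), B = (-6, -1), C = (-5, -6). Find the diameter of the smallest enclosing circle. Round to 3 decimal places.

Side lengths²: AB² = 281, AC² = 325, BC² = 26.
Since AC² = 325 ≥ 281 + 26 = 307, the angle opposite AC is not acute, so the smallest enclosing circle has AC as diameter.
Centre = midpoint of AC = (2.5, -1), r² = 325/4 = 81.25.
Diameter = 2r = 2√(81.25) ≈ 18.028.

18.028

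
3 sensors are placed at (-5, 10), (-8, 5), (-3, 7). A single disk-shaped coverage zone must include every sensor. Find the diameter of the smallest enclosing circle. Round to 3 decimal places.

5.959

Call the three points A, B, C in the order given.
Side lengths²: AB² = 34, AC² = 13, BC² = 29.
Since AB² = 34 < 29 + 13 = 42, the triangle is acute, so the smallest enclosing circle is the circumcircle.
Circumcentre = (-227/38, 273/38), r² = 6409/722.
Diameter = 2r = 2√(6409/722) ≈ 5.959.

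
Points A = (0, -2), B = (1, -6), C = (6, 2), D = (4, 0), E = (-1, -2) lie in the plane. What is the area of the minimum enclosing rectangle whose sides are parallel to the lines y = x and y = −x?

39

In coordinates u = x + y, v = x − y the rectangle is axis-aligned; the map (x,y)→(u,v) scales areas by 2.
u-values: -2, -5, 8, 4, -3; range = 8 − (-5) = 13.
v-values: 2, 7, 4, 4, 1; range = 7 − 1 = 6.
Area = (13 × 6) / 2 = 39.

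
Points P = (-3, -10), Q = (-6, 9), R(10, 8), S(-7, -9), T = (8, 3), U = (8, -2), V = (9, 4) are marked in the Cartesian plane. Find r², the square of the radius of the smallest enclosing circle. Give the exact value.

83525/578

By Welzl's lemma the MEC is supported by two points (diametrically opposite) or three points (on a circumcircle).
The minimum enclosing circle is determined by three boundary points: Q, R, S.
Their circumcentre is (49/34, -15/34) with r² = 83525/578.
The farthest remaining point P is at distance² 64213/578 ≤ 83525/578.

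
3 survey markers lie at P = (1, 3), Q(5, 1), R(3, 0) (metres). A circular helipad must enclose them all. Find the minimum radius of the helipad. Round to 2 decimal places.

2.24

Side lengths²: PQ² = 20, PR² = 13, QR² = 5.
Since PQ² = 20 ≥ 13 + 5 = 18, the angle opposite PQ is not acute, so the smallest enclosing circle has PQ as diameter.
Centre = midpoint of PQ = (3, 2), r² = 20/4 = 5.
r = √5 ≈ 2.24.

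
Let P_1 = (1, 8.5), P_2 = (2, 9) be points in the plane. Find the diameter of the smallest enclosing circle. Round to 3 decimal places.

1.118

The smallest circle enclosing two points has them as diameter endpoints.
Centre = midpoint = (1.5, 8.75); r² = |P_1P_2|²/4 = 1.25/4 = 0.3125.
Diameter = 2r = 2√(0.3125) ≈ 1.118.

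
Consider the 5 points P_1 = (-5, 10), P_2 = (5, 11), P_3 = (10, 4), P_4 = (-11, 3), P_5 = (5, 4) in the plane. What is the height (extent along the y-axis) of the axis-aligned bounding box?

8

max y = 11, min y = 3, so height = 8.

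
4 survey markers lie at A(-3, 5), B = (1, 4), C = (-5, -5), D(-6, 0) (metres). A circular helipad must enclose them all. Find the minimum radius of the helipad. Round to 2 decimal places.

5.41

By Welzl's lemma the MEC is supported by two points (diametrically opposite) or three points (on a circumcircle).
The minimum enclosing circle is determined by three boundary points: A, B, C.
Their circumcentre is (-31/14, -5/14) with r² = 2873/98.
The farthest remaining point D is at distance² 1417/98 ≤ 2873/98.
r = √(2873/98) ≈ 5.41.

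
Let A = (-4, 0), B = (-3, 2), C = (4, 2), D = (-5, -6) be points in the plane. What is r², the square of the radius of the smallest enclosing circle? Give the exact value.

36.25

A smallest enclosing disk is always determined by at most three of the input points on its boundary.
The farthest pair is C–D with squared distance 145. The circle on this segment as diameter has centre (-0.5, -2) and r² = 145/4 = 36.25.
Check A: distance² to centre = 16.25 ≤ 36.25, so it lies inside.
All remaining points lie in this disk, and no smaller disk contains both endpoints, so this is the minimum enclosing circle.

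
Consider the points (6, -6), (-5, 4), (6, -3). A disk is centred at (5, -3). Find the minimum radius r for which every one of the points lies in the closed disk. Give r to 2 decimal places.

The required radius is the distance from (5, -3) to the farthest point.
Squared distances: 10, 149, 1.
Maximum is 149, attained at (-5, 4).
r = √149 ≈ 12.21.

12.21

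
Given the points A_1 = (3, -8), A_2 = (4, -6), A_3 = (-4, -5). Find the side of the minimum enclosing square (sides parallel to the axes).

8

The bounding box has width 8 and height 3.
An axis-aligned square enclosing the set must have side ≥ max(width, height).
So the minimum side is max(8, 3) = 8.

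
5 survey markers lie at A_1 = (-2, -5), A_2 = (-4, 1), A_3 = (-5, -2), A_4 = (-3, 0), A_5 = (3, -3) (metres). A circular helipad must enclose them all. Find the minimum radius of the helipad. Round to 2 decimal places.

4.11

By Welzl's lemma the MEC is supported by two points (diametrically opposite) or three points (on a circumcircle).
The minimum enclosing circle is determined by three boundary points: A_2, A_3, A_5.
Their circumcentre is (-0.9, -1.7) with r² = 16.9.
The farthest remaining point A_1 is at distance² 12.1 ≤ 16.9.
r = √(16.9) ≈ 4.11.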